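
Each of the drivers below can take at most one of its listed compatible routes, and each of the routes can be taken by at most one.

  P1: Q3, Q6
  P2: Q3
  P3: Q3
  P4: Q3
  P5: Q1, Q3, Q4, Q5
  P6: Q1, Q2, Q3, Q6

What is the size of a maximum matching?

4

Unit-capacity flow: source→left, listed edges, right→sink; max matching = max flow.
Augmenting path P1→Q3 (+1); matched 1.
Augmenting path P5→Q1 (+1); matched 2.
Augmenting path P6→Q2 (+1); matched 3.
Augmenting path P2→Q3→P1→Q6 (+1); matched 4.
No augmenting path remains; maximum matching = 4.
König certificate: {P1, P5, P6, Q3} is a vertex cover of size 4 (every listed pair touches it), so no matching can be larger.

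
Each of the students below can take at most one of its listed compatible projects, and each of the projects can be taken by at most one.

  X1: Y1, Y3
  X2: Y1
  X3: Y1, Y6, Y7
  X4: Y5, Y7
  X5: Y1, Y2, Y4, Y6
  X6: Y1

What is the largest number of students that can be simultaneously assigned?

5

Unit-capacity flow: source→left, listed edges, right→sink; max matching = max flow.
Augmenting path X1→Y1 (+1); matched 1.
Augmenting path X3→Y6 (+1); matched 2.
Augmenting path X4→Y5 (+1); matched 3.
Augmenting path X5→Y2 (+1); matched 4.
Augmenting path X2→Y1→X1→Y3 (+1); matched 5.
No augmenting path remains; maximum matching = 5.
König certificate: {X1, X3, X4, X5, Y1} is a vertex cover of size 5 (every listed pair touches it), so no matching can be larger.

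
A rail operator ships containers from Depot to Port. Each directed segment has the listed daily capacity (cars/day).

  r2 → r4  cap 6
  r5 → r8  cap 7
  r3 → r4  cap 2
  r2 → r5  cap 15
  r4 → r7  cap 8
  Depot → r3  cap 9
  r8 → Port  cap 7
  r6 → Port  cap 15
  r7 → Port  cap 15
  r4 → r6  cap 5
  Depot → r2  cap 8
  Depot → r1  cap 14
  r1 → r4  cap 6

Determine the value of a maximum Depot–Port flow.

16

Augment Depot→r1→r4→r6→Port: bottleneck 5, flow now 5.
Augment Depot→r1→r4→r7→Port: bottleneck 1, flow now 6.
Augment Depot→r2→r4→r7→Port: bottleneck 6, flow now 12.
Augment Depot→r2→r5→r8→Port: bottleneck 2, flow now 14.
Augment Depot→r3→r4→r7→Port: bottleneck 1, flow now 15.
Augment Depot→r3→r4→r2→r5→r8→Port: bottleneck 1, flow now 16. (uses reverse residual edge)
No augmenting path remains; maximum flow = 16.
In the residual graph, reachable from Depot: {Depot, r1, r3}.
Min-cut edges: Depot→r2 (8), r1→r4 (6), r3→r4 (2); capacity 8 + 6 + 2 = 16.
This cut is saturated, so no flow can exceed 16.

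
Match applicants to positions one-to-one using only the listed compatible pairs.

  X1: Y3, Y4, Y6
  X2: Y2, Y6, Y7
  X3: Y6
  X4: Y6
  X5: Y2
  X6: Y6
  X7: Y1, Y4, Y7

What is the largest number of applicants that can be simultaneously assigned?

5

Unit-capacity flow: source→left, listed edges, right→sink; max matching = max flow.
Augmenting path X1→Y3 (+1); matched 1.
Augmenting path X2→Y2 (+1); matched 2.
Augmenting path X3→Y6 (+1); matched 3.
Augmenting path X7→Y1 (+1); matched 4.
Augmenting path X5→Y2→X2→Y7 (+1); matched 5.
No augmenting path remains; maximum matching = 5.
König certificate: {X1, X2, X5, X7, Y6} is a vertex cover of size 5 (every listed pair touches it), so no matching can be larger.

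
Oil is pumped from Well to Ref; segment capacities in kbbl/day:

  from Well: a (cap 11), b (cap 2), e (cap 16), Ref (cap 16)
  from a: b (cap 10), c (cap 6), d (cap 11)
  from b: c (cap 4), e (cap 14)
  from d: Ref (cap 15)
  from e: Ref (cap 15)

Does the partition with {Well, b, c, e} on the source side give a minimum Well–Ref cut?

Given cut capacity: 11 + 16 + 15 = 42.
Augment Well→Ref: bottleneck 16, flow now 16.
Augment Well→e→Ref: bottleneck 15, flow now 31.
Augment Well→a→d→Ref: bottleneck 11, flow now 42.
No augmenting path remains; maximum flow = 42.
Cut capacity 42 equals the max flow, so it is a minimum cut.

Yes — it is a minimum cut (capacity 42).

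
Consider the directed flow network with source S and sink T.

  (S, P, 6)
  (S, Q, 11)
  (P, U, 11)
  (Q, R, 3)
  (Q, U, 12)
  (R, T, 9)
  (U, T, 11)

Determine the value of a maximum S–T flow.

Augment S→P→U→T: bottleneck 6, flow now 6.
Augment S→Q→R→T: bottleneck 3, flow now 9.
Augment S→Q→U→T: bottleneck 5, flow now 14.
No augmenting path remains; maximum flow = 14.
In the residual graph, reachable from S: {S, P, Q, U}.
Min-cut edges: Q→R (3), U→T (11); capacity 3 + 11 = 14.
This cut is saturated, so no flow can exceed 14.

14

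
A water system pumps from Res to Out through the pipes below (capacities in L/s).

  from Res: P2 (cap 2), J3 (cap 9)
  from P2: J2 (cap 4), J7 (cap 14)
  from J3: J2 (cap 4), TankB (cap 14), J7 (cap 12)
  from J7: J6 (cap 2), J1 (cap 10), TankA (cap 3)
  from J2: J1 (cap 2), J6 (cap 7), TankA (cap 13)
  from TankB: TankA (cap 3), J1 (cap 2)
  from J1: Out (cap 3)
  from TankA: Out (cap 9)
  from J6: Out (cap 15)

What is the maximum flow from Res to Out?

Augment Res→P2→J7→J1→Out: bottleneck 2, flow now 2.
Augment Res→J3→J7→J1→Out: bottleneck 1, flow now 3.
Augment Res→J3→J7→TankA→Out: bottleneck 3, flow now 6.
Augment Res→J3→J7→J6→Out: bottleneck 2, flow now 8.
Augment Res→J3→J2→TankA→Out: bottleneck 3, flow now 11.
No augmenting path remains; maximum flow = 11.
In the residual graph, reachable from Res: {Res}.
Min-cut edges: Res→P2 (2), Res→J3 (9); capacity 2 + 9 = 11.
This cut is saturated, so no flow can exceed 11.

11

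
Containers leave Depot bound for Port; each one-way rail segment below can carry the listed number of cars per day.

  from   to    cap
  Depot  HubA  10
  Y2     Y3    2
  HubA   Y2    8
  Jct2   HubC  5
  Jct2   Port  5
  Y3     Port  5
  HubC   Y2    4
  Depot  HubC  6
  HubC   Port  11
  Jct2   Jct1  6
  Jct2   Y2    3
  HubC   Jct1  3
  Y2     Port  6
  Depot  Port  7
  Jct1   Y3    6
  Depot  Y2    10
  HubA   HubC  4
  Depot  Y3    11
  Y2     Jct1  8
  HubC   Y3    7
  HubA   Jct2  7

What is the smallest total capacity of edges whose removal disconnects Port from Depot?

Augment Depot→Port: bottleneck 7, flow now 7.
Augment Depot→HubC→Port: bottleneck 6, flow now 13.
Augment Depot→Y2→Port: bottleneck 6, flow now 19.
Augment Depot→Y3→Port: bottleneck 5, flow now 24.
Augment Depot→HubA→Jct2→Port: bottleneck 5, flow now 29.
Augment Depot→HubA→HubC→Port: bottleneck 4, flow now 33.
Augment Depot→HubA→Jct2→HubC→Port: bottleneck 1, flow now 34.
No augmenting path remains; maximum flow = 34.
By max-flow min-cut, the minimum cut capacity equals the max flow.
In the residual graph, reachable from Depot: {Depot, Y2, Jct1, Y3}.
Min-cut edges: Depot→HubA (10), Depot→HubC (6), Depot→Port (7), Y2→Port (6), Y3→Port (5); capacity 10 + 6 + 7 + 6 + 5 = 34.

34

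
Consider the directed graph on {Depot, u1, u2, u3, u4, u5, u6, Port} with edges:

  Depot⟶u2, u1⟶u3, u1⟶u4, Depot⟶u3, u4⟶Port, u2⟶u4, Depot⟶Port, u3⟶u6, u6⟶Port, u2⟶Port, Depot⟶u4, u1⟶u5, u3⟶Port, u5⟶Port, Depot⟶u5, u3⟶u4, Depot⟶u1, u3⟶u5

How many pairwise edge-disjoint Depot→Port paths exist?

Assign every edge capacity 1; by Menger, the answer equals the max flow.
Path Depot→Port (+1); total 1.
Path Depot→u2→Port (+1); total 2.
Path Depot→u3→Port (+1); total 3.
Path Depot→u4→Port (+1); total 4.
Path Depot→u5→Port (+1); total 5.
Path Depot→u1→u3→u6→Port (+1); total 6.
No residual Depot→Port path; max flow = 6.
Certifying cut of size 6: {Depot→Port, Depot→u1, Depot→u2, Depot→u3, Depot→u4, Depot→u5}.

6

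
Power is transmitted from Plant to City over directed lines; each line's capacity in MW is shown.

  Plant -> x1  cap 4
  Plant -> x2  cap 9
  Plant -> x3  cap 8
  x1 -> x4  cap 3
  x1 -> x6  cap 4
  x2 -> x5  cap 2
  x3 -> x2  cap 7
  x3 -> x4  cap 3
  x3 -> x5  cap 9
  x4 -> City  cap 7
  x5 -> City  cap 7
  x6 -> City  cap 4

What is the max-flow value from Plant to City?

Augment Plant→x1→x4→City: bottleneck 3, flow now 3.
Augment Plant→x1→x6→City: bottleneck 1, flow now 4.
Augment Plant→x2→x5→City: bottleneck 2, flow now 6.
Augment Plant→x3→x4→City: bottleneck 3, flow now 9.
Augment Plant→x3→x5→City: bottleneck 5, flow now 14.
No augmenting path remains; maximum flow = 14.
In the residual graph, reachable from Plant: {Plant, x2}.
Min-cut edges: Plant→x1 (4), Plant→x3 (8), x2→x5 (2); capacity 4 + 8 + 2 = 14.
This cut is saturated, so no flow can exceed 14.

14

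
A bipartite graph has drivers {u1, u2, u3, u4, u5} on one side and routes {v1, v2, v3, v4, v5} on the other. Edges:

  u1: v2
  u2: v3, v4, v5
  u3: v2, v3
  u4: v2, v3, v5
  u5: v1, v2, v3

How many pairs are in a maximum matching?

Unit-capacity flow: source→left, listed edges, right→sink; max matching = max flow.
Augmenting path u1→v2 (+1); matched 1.
Augmenting path u2→v3 (+1); matched 2.
Augmenting path u4→v5 (+1); matched 3.
Augmenting path u5→v1 (+1); matched 4.
Augmenting path u3→v3→u2→v4 (+1); matched 5.
No augmenting path remains; maximum matching = 5.
König certificate: {u1, u2, u3, u4, u5} is a vertex cover of size 5 (every listed pair touches it), so no matching can be larger.

5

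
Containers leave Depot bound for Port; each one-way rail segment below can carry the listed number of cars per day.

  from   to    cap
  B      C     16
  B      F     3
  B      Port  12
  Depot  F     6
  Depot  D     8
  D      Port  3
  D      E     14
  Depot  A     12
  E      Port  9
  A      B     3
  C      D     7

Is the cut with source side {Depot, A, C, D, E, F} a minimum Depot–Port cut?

No — its capacity is 15, but the minimum cut has capacity 11.

Given cut capacity: 3 + 3 + 9 = 15.
Augment Depot→D→Port: bottleneck 3, flow now 3.
Augment Depot→A→B→Port: bottleneck 3, flow now 6.
Augment Depot→D→E→Port: bottleneck 5, flow now 11.
No augmenting path remains; maximum flow = 11.
In the residual graph, reachable from Depot: {Depot, A, F}.
Min-cut edges: Depot→D (8), A→B (3); capacity 8 + 3 = 11.
Cut capacity 15 exceeds the max flow 11, so it is not minimum.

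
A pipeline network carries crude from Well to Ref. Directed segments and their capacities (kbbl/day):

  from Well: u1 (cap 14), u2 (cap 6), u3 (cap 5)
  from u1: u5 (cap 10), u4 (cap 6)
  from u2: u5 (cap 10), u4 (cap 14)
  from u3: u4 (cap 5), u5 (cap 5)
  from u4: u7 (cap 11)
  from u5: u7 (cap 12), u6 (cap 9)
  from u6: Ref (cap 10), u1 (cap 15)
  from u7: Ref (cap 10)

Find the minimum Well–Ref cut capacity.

Augment Well→u1→u4→u7→Ref: bottleneck 6, flow now 6.
Augment Well→u1→u5→u6→Ref: bottleneck 8, flow now 14.
Augment Well→u2→u4→u7→Ref: bottleneck 4, flow now 18.
Augment Well→u2→u5→u6→Ref: bottleneck 1, flow now 19.
No augmenting path remains; maximum flow = 19.
By max-flow min-cut, the minimum cut capacity equals the max flow.
In the residual graph, reachable from Well: {Well, u1, u2, u3, u4, u5, u7}.
Min-cut edges: u5→u6 (9), u7→Ref (10); capacity 9 + 10 = 19.

19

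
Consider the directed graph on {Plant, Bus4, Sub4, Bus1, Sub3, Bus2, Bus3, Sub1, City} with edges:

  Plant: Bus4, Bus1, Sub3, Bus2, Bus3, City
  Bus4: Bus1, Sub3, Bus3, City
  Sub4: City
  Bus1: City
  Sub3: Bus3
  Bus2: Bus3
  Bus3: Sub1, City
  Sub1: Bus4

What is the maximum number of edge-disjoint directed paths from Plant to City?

4

Assign every edge capacity 1; by Menger, the answer equals the max flow.
Path Plant→City (+1); total 1.
Path Plant→Bus4→City (+1); total 2.
Path Plant→Bus1→City (+1); total 3.
Path Plant→Bus3→City (+1); total 4.
No residual Plant→City path; max flow = 4.
Certifying cut of size 4: {Bus1→City, Bus3→City, Bus4→City, Plant→City}.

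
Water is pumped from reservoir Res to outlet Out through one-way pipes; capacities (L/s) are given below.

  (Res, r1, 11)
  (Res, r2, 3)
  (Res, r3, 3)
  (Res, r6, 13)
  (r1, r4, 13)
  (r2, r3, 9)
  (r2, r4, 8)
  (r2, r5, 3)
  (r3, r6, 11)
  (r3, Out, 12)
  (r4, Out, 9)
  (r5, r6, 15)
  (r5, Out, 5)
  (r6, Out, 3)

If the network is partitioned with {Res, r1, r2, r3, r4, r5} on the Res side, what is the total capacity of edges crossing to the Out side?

65

Edges leaving {Res, r1, r2, r3, r4, r5}: Res→r6 (13), r3→r6 (11), r3→Out (12), r4→Out (9), r5→r6 (15), r5→Out (5).
Cut capacity = 13 + 11 + 12 + 9 + 15 + 5 = 65.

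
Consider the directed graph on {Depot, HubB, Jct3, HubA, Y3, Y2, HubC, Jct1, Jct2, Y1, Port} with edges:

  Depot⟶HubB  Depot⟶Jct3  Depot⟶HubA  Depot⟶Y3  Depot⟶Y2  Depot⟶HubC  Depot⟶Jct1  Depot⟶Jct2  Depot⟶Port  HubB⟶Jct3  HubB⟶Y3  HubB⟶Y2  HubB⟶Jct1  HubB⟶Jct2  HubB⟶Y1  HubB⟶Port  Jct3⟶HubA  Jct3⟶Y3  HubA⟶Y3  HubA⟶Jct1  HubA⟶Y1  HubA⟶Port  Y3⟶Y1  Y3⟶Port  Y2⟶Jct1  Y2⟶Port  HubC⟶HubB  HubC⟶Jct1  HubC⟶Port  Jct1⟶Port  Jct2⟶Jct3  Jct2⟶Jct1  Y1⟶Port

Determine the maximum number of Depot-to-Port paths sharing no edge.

Assign every edge capacity 1; by Menger, the answer equals the max flow.
Path Depot→Port (+1); total 1.
Path Depot→HubB→Port (+1); total 2.
Path Depot→HubA→Port (+1); total 3.
Path Depot→Y3→Port (+1); total 4.
Path Depot→Y2→Port (+1); total 5.
Path Depot→HubC→Port (+1); total 6.
Path Depot→Jct1→Port (+1); total 7.
Path Depot→Jct3→HubA→Y1→Port (+1); total 8.
No residual Depot→Port path; max flow = 8.
Certifying cut of size 8: {Depot→HubB, Depot→HubC, Depot→Port, Depot→Y2, HubA→Port, Jct1→Port, Y1→Port, Y3→Port}.

8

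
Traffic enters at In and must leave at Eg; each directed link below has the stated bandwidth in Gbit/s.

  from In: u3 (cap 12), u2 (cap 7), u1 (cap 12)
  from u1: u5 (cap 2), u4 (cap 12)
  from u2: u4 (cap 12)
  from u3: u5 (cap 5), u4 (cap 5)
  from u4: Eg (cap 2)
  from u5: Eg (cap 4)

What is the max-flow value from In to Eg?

Augment In→u1→u4→Eg: bottleneck 2, flow now 2.
Augment In→u1→u5→Eg: bottleneck 2, flow now 4.
Augment In→u3→u5→Eg: bottleneck 2, flow now 6.
No augmenting path remains; maximum flow = 6.
In the residual graph, reachable from In: {In, u1, u2, u3, u4, u5}.
Min-cut edges: u4→Eg (2), u5→Eg (4); capacity 2 + 4 = 6.
This cut is saturated, so no flow can exceed 6.

6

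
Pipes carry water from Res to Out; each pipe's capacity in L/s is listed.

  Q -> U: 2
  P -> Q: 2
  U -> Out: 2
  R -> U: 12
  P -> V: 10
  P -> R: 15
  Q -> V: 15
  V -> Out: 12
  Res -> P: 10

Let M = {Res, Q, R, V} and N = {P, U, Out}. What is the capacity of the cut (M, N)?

36

Edges leaving {Res, Q, R, V}: Res→P (10), Q→U (2), R→U (12), V→Out (12).
Cut capacity = 10 + 2 + 12 + 12 = 36.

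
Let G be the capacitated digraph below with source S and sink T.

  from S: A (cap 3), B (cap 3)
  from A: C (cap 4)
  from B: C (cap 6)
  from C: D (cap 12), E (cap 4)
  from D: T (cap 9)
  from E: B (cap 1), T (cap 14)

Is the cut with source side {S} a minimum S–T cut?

Yes — it is a minimum cut (capacity 6).

Given cut capacity: 3 + 3 = 6.
Augment S→A→C→D→T: bottleneck 3, flow now 3.
Augment S→B→C→D→T: bottleneck 3, flow now 6.
No augmenting path remains; maximum flow = 6.
Cut capacity 6 equals the max flow, so it is a minimum cut.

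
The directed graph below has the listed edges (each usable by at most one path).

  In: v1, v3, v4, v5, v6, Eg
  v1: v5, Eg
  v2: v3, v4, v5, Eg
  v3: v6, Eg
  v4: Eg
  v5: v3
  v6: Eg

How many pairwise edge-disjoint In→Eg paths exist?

5

Assign every edge capacity 1; by Menger, the answer equals the max flow.
Path In→Eg (+1); total 1.
Path In→v1→Eg (+1); total 2.
Path In→v3→Eg (+1); total 3.
Path In→v4→Eg (+1); total 4.
Path In→v6→Eg (+1); total 5.
No residual In→Eg path; max flow = 5.
Certifying cut of size 5: {In→Eg, In→v1, In→v4, v3→Eg, v6→Eg}.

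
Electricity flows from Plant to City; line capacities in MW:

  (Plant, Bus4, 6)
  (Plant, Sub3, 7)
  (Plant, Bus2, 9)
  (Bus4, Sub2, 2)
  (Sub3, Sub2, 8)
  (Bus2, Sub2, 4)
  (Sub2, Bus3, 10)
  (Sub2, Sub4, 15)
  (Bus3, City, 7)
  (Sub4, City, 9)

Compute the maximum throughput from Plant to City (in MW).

Augment Plant→Bus4→Sub2→Bus3→City: bottleneck 2, flow now 2.
Augment Plant→Sub3→Sub2→Bus3→City: bottleneck 5, flow now 7.
Augment Plant→Sub3→Sub2→Sub4→City: bottleneck 2, flow now 9.
Augment Plant→Bus2→Sub2→Sub4→City: bottleneck 4, flow now 13.
No augmenting path remains; maximum flow = 13.
In the residual graph, reachable from Plant: {Plant, Bus4, Bus2}.
Min-cut edges: Plant→Sub3 (7), Bus4→Sub2 (2), Bus2→Sub2 (4); capacity 7 + 2 + 4 = 13.
This cut is saturated, so no flow can exceed 13.

13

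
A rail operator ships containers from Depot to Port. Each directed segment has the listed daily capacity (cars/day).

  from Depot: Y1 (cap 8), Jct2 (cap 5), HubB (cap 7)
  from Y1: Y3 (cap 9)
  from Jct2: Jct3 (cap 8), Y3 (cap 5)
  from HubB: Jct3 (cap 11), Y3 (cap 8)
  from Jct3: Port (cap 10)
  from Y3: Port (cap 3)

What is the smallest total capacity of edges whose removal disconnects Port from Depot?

13

Augment Depot→Y1→Y3→Port: bottleneck 3, flow now 3.
Augment Depot→Jct2→Jct3→Port: bottleneck 5, flow now 8.
Augment Depot→HubB→Jct3→Port: bottleneck 5, flow now 13.
No augmenting path remains; maximum flow = 13.
By max-flow min-cut, the minimum cut capacity equals the max flow.
In the residual graph, reachable from Depot: {Depot, Y1, Jct2, HubB, Jct3, Y3}.
Min-cut edges: Jct3→Port (10), Y3→Port (3); capacity 10 + 3 = 13.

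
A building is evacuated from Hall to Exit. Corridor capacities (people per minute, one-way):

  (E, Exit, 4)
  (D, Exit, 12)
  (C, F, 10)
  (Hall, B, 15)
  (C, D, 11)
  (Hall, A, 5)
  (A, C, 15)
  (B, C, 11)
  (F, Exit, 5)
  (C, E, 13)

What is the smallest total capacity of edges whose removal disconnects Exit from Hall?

16

Augment Hall→A→C→D→Exit: bottleneck 5, flow now 5.
Augment Hall→B→C→D→Exit: bottleneck 6, flow now 11.
Augment Hall→B→C→E→Exit: bottleneck 4, flow now 15.
Augment Hall→B→C→F→Exit: bottleneck 1, flow now 16.
No augmenting path remains; maximum flow = 16.
By max-flow min-cut, the minimum cut capacity equals the max flow.
In the residual graph, reachable from Hall: {Hall, B}.
Min-cut edges: Hall→A (5), B→C (11); capacity 5 + 11 = 16.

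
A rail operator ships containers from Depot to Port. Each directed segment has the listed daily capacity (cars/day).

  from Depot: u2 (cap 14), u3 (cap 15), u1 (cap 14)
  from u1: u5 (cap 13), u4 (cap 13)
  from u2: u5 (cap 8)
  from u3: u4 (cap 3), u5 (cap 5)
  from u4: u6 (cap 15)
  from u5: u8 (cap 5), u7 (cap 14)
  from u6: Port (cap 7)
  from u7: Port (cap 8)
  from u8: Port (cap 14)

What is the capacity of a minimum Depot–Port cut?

Augment Depot→u1→u4→u6→Port: bottleneck 7, flow now 7.
Augment Depot→u1→u5→u7→Port: bottleneck 7, flow now 14.
Augment Depot→u2→u5→u7→Port: bottleneck 1, flow now 15.
Augment Depot→u2→u5→u8→Port: bottleneck 5, flow now 20.
No augmenting path remains; maximum flow = 20.
By max-flow min-cut, the minimum cut capacity equals the max flow.
In the residual graph, reachable from Depot: {Depot, u1, u2, u3, u4, u5, u6, u7}.
Min-cut edges: u5→u8 (5), u6→Port (7), u7→Port (8); capacity 5 + 7 + 8 = 20.

20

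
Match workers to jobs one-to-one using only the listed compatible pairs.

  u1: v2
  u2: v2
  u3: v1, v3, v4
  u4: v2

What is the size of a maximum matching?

Unit-capacity flow: source→left, listed edges, right→sink; max matching = max flow.
Augmenting path u1→v2 (+1); matched 1.
Augmenting path u3→v1 (+1); matched 2.
No augmenting path remains; maximum matching = 2.
König certificate: {u3, v2} is a vertex cover of size 2 (every listed pair touches it), so no matching can be larger.

2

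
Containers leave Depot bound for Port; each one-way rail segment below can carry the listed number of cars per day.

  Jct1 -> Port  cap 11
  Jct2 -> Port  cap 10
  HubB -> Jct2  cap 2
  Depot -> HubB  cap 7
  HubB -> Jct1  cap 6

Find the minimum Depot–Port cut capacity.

7

Augment Depot→HubB→Jct1→Port: bottleneck 6, flow now 6.
Augment Depot→HubB→Jct2→Port: bottleneck 1, flow now 7.
No augmenting path remains; maximum flow = 7.
By max-flow min-cut, the minimum cut capacity equals the max flow.
In the residual graph, reachable from Depot: {Depot}.
Min-cut edges: Depot→HubB (7); capacity 7 = 7.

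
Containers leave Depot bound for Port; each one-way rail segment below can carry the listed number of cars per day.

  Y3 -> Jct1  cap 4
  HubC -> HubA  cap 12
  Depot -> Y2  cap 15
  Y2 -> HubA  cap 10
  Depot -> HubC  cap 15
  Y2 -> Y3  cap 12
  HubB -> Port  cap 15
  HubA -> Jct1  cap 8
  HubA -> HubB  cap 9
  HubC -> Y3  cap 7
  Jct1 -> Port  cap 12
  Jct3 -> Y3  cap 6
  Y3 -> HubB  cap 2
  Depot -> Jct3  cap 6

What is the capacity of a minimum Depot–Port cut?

Augment Depot→Jct3→Y3→Jct1→Port: bottleneck 4, flow now 4.
Augment Depot→Jct3→Y3→HubB→Port: bottleneck 2, flow now 6.
Augment Depot→HubC→HubA→Jct1→Port: bottleneck 8, flow now 14.
Augment Depot→HubC→HubA→HubB→Port: bottleneck 4, flow now 18.
Augment Depot→Y2→HubA→HubB→Port: bottleneck 5, flow now 23.
No augmenting path remains; maximum flow = 23.
By max-flow min-cut, the minimum cut capacity equals the max flow.
In the residual graph, reachable from Depot: {Depot, Jct3, HubC, Y2, HubA, Y3}.
Min-cut edges: HubA→Jct1 (8), HubA→HubB (9), Y3→Jct1 (4), Y3→HubB (2); capacity 8 + 9 + 4 + 2 = 23.

23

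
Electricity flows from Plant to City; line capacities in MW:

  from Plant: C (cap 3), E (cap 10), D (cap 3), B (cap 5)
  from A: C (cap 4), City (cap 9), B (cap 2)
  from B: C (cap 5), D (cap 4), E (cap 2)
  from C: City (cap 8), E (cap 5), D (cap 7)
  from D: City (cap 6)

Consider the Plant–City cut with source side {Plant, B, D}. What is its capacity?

26

Edges leaving {Plant, B, D}: Plant→C (3), Plant→E (10), B→C (5), B→E (2), D→City (6).
Cut capacity = 3 + 10 + 5 + 2 + 6 = 26.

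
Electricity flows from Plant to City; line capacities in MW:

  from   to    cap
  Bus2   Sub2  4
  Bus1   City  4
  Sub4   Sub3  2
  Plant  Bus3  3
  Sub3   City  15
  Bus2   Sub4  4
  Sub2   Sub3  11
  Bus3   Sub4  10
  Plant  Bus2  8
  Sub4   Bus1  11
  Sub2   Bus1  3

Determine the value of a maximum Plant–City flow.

Augment Plant→Bus2→Sub2→Bus1→City: bottleneck 3, flow now 3.
Augment Plant→Bus2→Sub2→Sub3→City: bottleneck 1, flow now 4.
Augment Plant→Bus2→Sub4→Bus1→City: bottleneck 1, flow now 5.
Augment Plant→Bus2→Sub4→Sub3→City: bottleneck 2, flow now 7.
Augment Plant→Bus2→Sub4→Bus1→Sub2→Sub3→City: bottleneck 1, flow now 8. (uses reverse residual edge)
Augment Plant→Bus3→Sub4→Bus1→Sub2→Sub3→City: bottleneck 2, flow now 10. (uses reverse residual edge)
No augmenting path remains; maximum flow = 10.
In the residual graph, reachable from Plant: {Plant, Bus2, Bus3, Sub4, Bus1}.
Min-cut edges: Bus2→Sub2 (4), Sub4→Sub3 (2), Bus1→City (4); capacity 4 + 2 + 4 = 10.
This cut is saturated, so no flow can exceed 10.

10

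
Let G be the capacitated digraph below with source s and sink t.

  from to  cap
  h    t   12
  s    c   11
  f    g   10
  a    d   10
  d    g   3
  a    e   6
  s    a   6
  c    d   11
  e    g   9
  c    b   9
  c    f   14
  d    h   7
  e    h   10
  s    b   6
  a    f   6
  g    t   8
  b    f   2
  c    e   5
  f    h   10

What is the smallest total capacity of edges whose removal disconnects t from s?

19

Augment s→a→d→g→t: bottleneck 3, flow now 3.
Augment s→a→d→h→t: bottleneck 3, flow now 6.
Augment s→b→f→g→t: bottleneck 2, flow now 8.
Augment s→c→d→h→t: bottleneck 4, flow now 12.
Augment s→c→e→g→t: bottleneck 3, flow now 15.
Augment s→c→e→h→t: bottleneck 2, flow now 17.
Augment s→c→f→h→t: bottleneck 2, flow now 19.
No augmenting path remains; maximum flow = 19.
By max-flow min-cut, the minimum cut capacity equals the max flow.
In the residual graph, reachable from s: {s, b}.
Min-cut edges: s→a (6), s→c (11), b→f (2); capacity 6 + 11 + 2 = 19.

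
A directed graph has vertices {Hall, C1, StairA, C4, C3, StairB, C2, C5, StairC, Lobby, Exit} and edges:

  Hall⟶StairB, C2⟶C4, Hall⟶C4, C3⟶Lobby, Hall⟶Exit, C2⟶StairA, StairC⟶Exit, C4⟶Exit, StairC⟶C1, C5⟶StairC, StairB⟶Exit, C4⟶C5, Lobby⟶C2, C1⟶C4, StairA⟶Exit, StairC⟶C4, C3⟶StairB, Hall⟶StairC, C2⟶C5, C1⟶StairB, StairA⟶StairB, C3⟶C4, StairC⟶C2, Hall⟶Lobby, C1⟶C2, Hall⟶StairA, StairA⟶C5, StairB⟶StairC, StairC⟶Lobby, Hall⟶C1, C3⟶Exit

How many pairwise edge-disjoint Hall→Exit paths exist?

5

Assign every edge capacity 1; by Menger, the answer equals the max flow.
Path Hall→Exit (+1); total 1.
Path Hall→StairA→Exit (+1); total 2.
Path Hall→C4→Exit (+1); total 3.
Path Hall→StairB→Exit (+1); total 4.
Path Hall→StairC→Exit (+1); total 5.
No residual Hall→Exit path; max flow = 5.
Certifying cut of size 5: {C4→Exit, Hall→Exit, StairA→Exit, StairB→Exit, StairC→Exit}.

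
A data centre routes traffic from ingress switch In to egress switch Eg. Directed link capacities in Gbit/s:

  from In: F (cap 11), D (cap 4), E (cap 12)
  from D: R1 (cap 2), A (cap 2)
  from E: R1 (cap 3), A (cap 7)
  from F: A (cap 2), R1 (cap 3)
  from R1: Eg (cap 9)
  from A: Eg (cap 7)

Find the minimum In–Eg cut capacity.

Augment In→D→R1→Eg: bottleneck 2, flow now 2.
Augment In→D→A→Eg: bottleneck 2, flow now 4.
Augment In→E→R1→Eg: bottleneck 3, flow now 7.
Augment In→E→A→Eg: bottleneck 5, flow now 12.
Augment In→F→R1→Eg: bottleneck 3, flow now 15.
No augmenting path remains; maximum flow = 15.
By max-flow min-cut, the minimum cut capacity equals the max flow.
In the residual graph, reachable from In: {In, D, E, F, A}.
Min-cut edges: D→R1 (2), E→R1 (3), F→R1 (3), A→Eg (7); capacity 2 + 3 + 3 + 7 = 15.

15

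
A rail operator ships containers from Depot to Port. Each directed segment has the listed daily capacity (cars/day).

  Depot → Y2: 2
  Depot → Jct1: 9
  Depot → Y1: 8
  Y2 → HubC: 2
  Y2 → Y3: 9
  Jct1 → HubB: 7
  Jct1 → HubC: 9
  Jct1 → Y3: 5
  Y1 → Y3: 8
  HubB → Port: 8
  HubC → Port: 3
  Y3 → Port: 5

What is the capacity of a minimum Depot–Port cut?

15

Augment Depot→Y2→HubC→Port: bottleneck 2, flow now 2.
Augment Depot→Jct1→HubB→Port: bottleneck 7, flow now 9.
Augment Depot→Jct1→HubC→Port: bottleneck 1, flow now 10.
Augment Depot→Jct1→Y3→Port: bottleneck 1, flow now 11.
Augment Depot→Y1→Y3→Port: bottleneck 4, flow now 15.
No augmenting path remains; maximum flow = 15.
By max-flow min-cut, the minimum cut capacity equals the max flow.
In the residual graph, reachable from Depot: {Depot, Y2, Jct1, Y1, HubC, Y3}.
Min-cut edges: Jct1→HubB (7), HubC→Port (3), Y3→Port (5); capacity 7 + 3 + 5 = 15.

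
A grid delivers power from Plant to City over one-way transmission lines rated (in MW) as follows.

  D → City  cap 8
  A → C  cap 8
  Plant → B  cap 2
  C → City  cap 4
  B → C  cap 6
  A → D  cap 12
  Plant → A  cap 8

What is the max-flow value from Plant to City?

10

Augment Plant→A→C→City: bottleneck 4, flow now 4.
Augment Plant→A→D→City: bottleneck 4, flow now 8.
Augment Plant→B→C→A→D→City: bottleneck 2, flow now 10. (uses reverse residual edge)
No augmenting path remains; maximum flow = 10.
In the residual graph, reachable from Plant: {Plant}.
Min-cut edges: Plant→A (8), Plant→B (2); capacity 8 + 2 = 10.
This cut is saturated, so no flow can exceed 10.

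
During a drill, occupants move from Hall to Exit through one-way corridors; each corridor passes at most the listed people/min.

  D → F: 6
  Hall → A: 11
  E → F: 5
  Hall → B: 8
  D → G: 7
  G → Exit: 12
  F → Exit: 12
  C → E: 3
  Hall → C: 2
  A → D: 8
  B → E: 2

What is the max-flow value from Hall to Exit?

Augment Hall→A→D→F→Exit: bottleneck 6, flow now 6.
Augment Hall→A→D→G→Exit: bottleneck 2, flow now 8.
Augment Hall→B→E→F→Exit: bottleneck 2, flow now 10.
Augment Hall→C→E→F→Exit: bottleneck 2, flow now 12.
No augmenting path remains; maximum flow = 12.
In the residual graph, reachable from Hall: {Hall, A, B}.
Min-cut edges: Hall→C (2), A→D (8), B→E (2); capacity 2 + 8 + 2 = 12.
This cut is saturated, so no flow can exceed 12.

12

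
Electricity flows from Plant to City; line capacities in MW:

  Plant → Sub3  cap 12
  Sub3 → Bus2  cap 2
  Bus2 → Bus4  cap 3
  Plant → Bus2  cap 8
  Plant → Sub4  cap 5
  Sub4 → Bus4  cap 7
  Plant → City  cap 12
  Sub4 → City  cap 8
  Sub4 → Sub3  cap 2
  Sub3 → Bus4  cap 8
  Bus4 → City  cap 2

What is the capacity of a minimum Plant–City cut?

19

Augment Plant→City: bottleneck 12, flow now 12.
Augment Plant→Sub4→City: bottleneck 5, flow now 17.
Augment Plant→Sub3→Bus4→City: bottleneck 2, flow now 19.
No augmenting path remains; maximum flow = 19.
By max-flow min-cut, the minimum cut capacity equals the max flow.
In the residual graph, reachable from Plant: {Plant, Sub3, Bus2, Bus4}.
Min-cut edges: Plant→Sub4 (5), Plant→City (12), Bus4→City (2); capacity 5 + 12 + 2 = 19.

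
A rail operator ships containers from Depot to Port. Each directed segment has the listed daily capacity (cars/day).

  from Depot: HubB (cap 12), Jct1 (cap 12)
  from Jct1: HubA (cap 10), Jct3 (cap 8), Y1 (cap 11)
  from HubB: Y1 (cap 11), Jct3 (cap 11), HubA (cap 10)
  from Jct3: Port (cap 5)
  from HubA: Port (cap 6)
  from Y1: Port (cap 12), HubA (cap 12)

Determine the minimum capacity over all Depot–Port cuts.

Augment Depot→Jct1→Jct3→Port: bottleneck 5, flow now 5.
Augment Depot→Jct1→HubA→Port: bottleneck 6, flow now 11.
Augment Depot→Jct1→Y1→Port: bottleneck 1, flow now 12.
Augment Depot→HubB→Y1→Port: bottleneck 11, flow now 23.
No augmenting path remains; maximum flow = 23.
By max-flow min-cut, the minimum cut capacity equals the max flow.
In the residual graph, reachable from Depot: {Depot, Jct1, HubB, Jct3, HubA, Y1}.
Min-cut edges: Jct3→Port (5), HubA→Port (6), Y1→Port (12); capacity 5 + 6 + 12 = 23.

23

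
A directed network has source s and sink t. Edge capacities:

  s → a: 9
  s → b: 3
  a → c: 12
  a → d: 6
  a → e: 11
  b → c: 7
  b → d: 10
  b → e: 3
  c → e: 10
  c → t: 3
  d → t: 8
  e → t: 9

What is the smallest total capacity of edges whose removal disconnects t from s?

12

Augment s→a→c→t: bottleneck 3, flow now 3.
Augment s→a→d→t: bottleneck 6, flow now 9.
Augment s→b→d→t: bottleneck 2, flow now 11.
Augment s→b→e→t: bottleneck 1, flow now 12.
No augmenting path remains; maximum flow = 12.
By max-flow min-cut, the minimum cut capacity equals the max flow.
In the residual graph, reachable from s: {s}.
Min-cut edges: s→a (9), s→b (3); capacity 9 + 3 = 12.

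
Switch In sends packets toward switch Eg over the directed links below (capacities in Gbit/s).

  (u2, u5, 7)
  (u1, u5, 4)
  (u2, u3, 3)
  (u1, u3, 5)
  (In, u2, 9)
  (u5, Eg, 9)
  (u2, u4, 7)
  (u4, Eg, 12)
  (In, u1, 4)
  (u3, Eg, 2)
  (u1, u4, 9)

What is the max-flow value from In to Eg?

13

Augment In→u1→u3→Eg: bottleneck 2, flow now 2.
Augment In→u1→u4→Eg: bottleneck 2, flow now 4.
Augment In→u2→u4→Eg: bottleneck 7, flow now 11.
Augment In→u2→u5→Eg: bottleneck 2, flow now 13.
No augmenting path remains; maximum flow = 13.
In the residual graph, reachable from In: {In}.
Min-cut edges: In→u1 (4), In→u2 (9); capacity 4 + 9 = 13.
This cut is saturated, so no flow can exceed 13.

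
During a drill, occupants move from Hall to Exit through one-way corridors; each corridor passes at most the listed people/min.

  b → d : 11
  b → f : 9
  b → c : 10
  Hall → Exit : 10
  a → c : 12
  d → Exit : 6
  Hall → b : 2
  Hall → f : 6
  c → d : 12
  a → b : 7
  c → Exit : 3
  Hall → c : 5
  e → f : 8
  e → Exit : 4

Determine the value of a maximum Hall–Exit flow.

Augment Hall→Exit: bottleneck 10, flow now 10.
Augment Hall→c→Exit: bottleneck 3, flow now 13.
Augment Hall→b→d→Exit: bottleneck 2, flow now 15.
Augment Hall→c→d→Exit: bottleneck 2, flow now 17.
No augmenting path remains; maximum flow = 17.
In the residual graph, reachable from Hall: {Hall, f}.
Min-cut edges: Hall→b (2), Hall→c (5), Hall→Exit (10); capacity 2 + 5 + 10 = 17.
This cut is saturated, so no flow can exceed 17.

17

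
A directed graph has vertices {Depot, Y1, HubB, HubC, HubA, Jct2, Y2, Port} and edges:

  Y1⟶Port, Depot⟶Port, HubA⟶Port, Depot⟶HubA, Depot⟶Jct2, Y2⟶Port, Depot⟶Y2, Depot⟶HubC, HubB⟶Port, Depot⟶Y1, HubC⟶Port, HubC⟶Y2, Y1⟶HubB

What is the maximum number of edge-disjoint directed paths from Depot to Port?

Assign every edge capacity 1; by Menger, the answer equals the max flow.
Path Depot→Port (+1); total 1.
Path Depot→Y1→Port (+1); total 2.
Path Depot→HubC→Port (+1); total 3.
Path Depot→HubA→Port (+1); total 4.
Path Depot→Y2→Port (+1); total 5.
No residual Depot→Port path; max flow = 5.
Certifying cut of size 5: {Depot→HubA, Depot→HubC, Depot→Port, Depot→Y1, Depot→Y2}.

5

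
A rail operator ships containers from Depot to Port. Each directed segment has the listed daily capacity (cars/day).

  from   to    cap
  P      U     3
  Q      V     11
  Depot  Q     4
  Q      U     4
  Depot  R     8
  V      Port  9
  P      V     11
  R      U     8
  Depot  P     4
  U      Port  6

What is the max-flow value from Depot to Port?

14

Augment Depot→P→U→Port: bottleneck 3, flow now 3.
Augment Depot→P→V→Port: bottleneck 1, flow now 4.
Augment Depot→Q→U→Port: bottleneck 3, flow now 7.
Augment Depot→Q→V→Port: bottleneck 1, flow now 8.
Augment Depot→R→U→P→V→Port: bottleneck 3, flow now 11. (uses reverse residual edge)
Augment Depot→R→U→Q→V→Port: bottleneck 3, flow now 14. (uses reverse residual edge)
No augmenting path remains; maximum flow = 14.
In the residual graph, reachable from Depot: {Depot, R, U}.
Min-cut edges: Depot→P (4), Depot→Q (4), U→Port (6); capacity 4 + 4 + 6 = 14.
This cut is saturated, so no flow can exceed 14.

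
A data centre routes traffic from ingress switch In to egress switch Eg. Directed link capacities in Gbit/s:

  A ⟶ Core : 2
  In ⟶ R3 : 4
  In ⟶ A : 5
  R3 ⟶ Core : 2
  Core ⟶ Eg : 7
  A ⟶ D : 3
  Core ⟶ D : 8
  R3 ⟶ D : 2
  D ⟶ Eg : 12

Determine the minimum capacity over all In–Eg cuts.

Augment In→A→Core→Eg: bottleneck 2, flow now 2.
Augment In→A→D→Eg: bottleneck 3, flow now 5.
Augment In→R3→Core→Eg: bottleneck 2, flow now 7.
Augment In→R3→D→Eg: bottleneck 2, flow now 9.
No augmenting path remains; maximum flow = 9.
By max-flow min-cut, the minimum cut capacity equals the max flow.
In the residual graph, reachable from In: {In}.
Min-cut edges: In→A (5), In→R3 (4); capacity 5 + 4 = 9.

9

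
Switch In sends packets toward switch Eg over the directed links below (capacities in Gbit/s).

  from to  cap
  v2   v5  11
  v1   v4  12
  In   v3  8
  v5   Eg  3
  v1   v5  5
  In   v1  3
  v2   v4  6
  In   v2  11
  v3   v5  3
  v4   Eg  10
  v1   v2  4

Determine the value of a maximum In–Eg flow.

Augment In→v1→v4→Eg: bottleneck 3, flow now 3.
Augment In→v2→v4→Eg: bottleneck 6, flow now 9.
Augment In→v2→v5→Eg: bottleneck 3, flow now 12.
No augmenting path remains; maximum flow = 12.
In the residual graph, reachable from In: {In, v2, v3, v5}.
Min-cut edges: In→v1 (3), v2→v4 (6), v5→Eg (3); capacity 3 + 6 + 3 = 12.
This cut is saturated, so no flow can exceed 12.

12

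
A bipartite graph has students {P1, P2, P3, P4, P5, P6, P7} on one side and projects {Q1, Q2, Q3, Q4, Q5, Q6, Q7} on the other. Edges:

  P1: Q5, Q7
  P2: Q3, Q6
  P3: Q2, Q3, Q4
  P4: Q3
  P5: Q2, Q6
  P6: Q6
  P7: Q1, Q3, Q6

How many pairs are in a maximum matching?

6

Unit-capacity flow: source→left, listed edges, right→sink; max matching = max flow.
Augmenting path P1→Q5 (+1); matched 1.
Augmenting path P2→Q3 (+1); matched 2.
Augmenting path P3→Q2 (+1); matched 3.
Augmenting path P5→Q6 (+1); matched 4.
Augmenting path P7→Q1 (+1); matched 5.
Augmenting path P6→Q6→P5→Q2→P3→Q4 (+1); matched 6.
No augmenting path remains; maximum matching = 6.
König certificate: {P1, P3, P5, P7, Q3, Q6} is a vertex cover of size 6 (every listed pair touches it), so no matching can be larger.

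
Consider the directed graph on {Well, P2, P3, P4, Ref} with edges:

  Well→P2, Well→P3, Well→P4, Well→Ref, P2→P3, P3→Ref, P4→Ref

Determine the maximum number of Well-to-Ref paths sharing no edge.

3

Assign every edge capacity 1; by Menger, the answer equals the max flow.
Path Well→Ref (+1); total 1.
Path Well→P3→Ref (+1); total 2.
Path Well→P4→Ref (+1); total 3.
No residual Well→Ref path; max flow = 3.
Certifying cut of size 3: {P3→Ref, Well→P4, Well→Ref}.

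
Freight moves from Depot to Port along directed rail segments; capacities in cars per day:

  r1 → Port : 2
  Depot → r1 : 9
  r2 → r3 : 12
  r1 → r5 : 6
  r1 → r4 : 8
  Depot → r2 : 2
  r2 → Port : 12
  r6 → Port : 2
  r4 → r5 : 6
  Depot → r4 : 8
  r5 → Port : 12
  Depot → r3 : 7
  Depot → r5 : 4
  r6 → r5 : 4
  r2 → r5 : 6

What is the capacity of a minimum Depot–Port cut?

Augment Depot→r1→Port: bottleneck 2, flow now 2.
Augment Depot→r2→Port: bottleneck 2, flow now 4.
Augment Depot→r5→Port: bottleneck 4, flow now 8.
Augment Depot→r1→r5→Port: bottleneck 6, flow now 14.
Augment Depot→r4→r5→Port: bottleneck 2, flow now 16.
No augmenting path remains; maximum flow = 16.
By max-flow min-cut, the minimum cut capacity equals the max flow.
In the residual graph, reachable from Depot: {Depot, r1, r3, r4, r5}.
Min-cut edges: Depot→r2 (2), r1→Port (2), r5→Port (12); capacity 2 + 2 + 12 = 16.

16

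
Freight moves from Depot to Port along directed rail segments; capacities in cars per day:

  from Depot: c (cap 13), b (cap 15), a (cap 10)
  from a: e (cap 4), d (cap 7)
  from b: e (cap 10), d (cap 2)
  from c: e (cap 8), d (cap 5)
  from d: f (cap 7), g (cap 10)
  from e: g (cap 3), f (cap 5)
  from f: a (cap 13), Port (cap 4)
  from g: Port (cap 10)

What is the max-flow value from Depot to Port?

14

Augment Depot→a→d→f→Port: bottleneck 4, flow now 4.
Augment Depot→a→d→g→Port: bottleneck 3, flow now 7.
Augment Depot→a→e→g→Port: bottleneck 3, flow now 10.
Augment Depot→b→d→g→Port: bottleneck 2, flow now 12.
Augment Depot→c→d→g→Port: bottleneck 2, flow now 14.
No augmenting path remains; maximum flow = 14.
In the residual graph, reachable from Depot: {Depot, a, b, c, d, e, f, g}.
Min-cut edges: f→Port (4), g→Port (10); capacity 4 + 10 = 14.
This cut is saturated, so no flow can exceed 14.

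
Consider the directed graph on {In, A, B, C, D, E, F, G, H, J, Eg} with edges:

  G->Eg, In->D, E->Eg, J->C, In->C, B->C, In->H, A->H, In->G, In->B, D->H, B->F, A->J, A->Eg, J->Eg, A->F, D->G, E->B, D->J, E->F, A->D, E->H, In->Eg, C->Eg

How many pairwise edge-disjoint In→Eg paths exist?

4

Assign every edge capacity 1; by Menger, the answer equals the max flow.
Path In→Eg (+1); total 1.
Path In→C→Eg (+1); total 2.
Path In→G→Eg (+1); total 3.
Path In→D→J→Eg (+1); total 4.
No residual In→Eg path; max flow = 4.
Certifying cut of size 4: {C→Eg, In→D, In→Eg, In→G}.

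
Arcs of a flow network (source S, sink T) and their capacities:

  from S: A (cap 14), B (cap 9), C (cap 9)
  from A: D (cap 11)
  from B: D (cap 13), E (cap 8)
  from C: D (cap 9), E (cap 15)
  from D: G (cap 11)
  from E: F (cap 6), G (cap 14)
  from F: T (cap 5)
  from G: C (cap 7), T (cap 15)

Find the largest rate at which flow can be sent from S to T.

20

Augment S→A→D→G→T: bottleneck 11, flow now 11.
Augment S→B→E→F→T: bottleneck 5, flow now 16.
Augment S→B→E→G→T: bottleneck 3, flow now 19.
Augment S→C→E→G→T: bottleneck 1, flow now 20.
No augmenting path remains; maximum flow = 20.
In the residual graph, reachable from S: {S, A, B, C, D, E, F, G}.
Min-cut edges: F→T (5), G→T (15); capacity 5 + 15 = 20.
This cut is saturated, so no flow can exceed 20.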